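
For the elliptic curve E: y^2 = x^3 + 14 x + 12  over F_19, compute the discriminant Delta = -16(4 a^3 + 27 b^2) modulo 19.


4 a^3 + 27 b^2 = 4*14^3 + 27*12^2 = 10976 + 3888 = 14864
Delta = -16 * (14864) = -237824
Delta mod 19 = 18

Delta = 18 (mod 19)


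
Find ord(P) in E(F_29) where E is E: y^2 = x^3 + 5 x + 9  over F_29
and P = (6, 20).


Compute successive multiples of P until we hit O:
  1P = (6, 20)
  2P = (13, 3)
  3P = (23, 13)
  4P = (9, 0)
  5P = (23, 16)
  6P = (13, 26)
  7P = (6, 9)
  8P = O

ord(P) = 8


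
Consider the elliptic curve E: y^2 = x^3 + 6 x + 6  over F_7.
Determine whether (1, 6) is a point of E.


Check whether y^2 = x^3 + 6 x + 6 (mod 7) for (x, y) = (1, 6).
LHS: y^2 = 6^2 mod 7 = 1
RHS: x^3 + 6 x + 6 = 1^3 + 6*1 + 6 mod 7 = 6
LHS != RHS

No, not on the curve


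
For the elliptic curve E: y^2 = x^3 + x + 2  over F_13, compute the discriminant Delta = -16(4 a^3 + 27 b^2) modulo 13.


4 a^3 + 27 b^2 = 4*1^3 + 27*2^2 = 4 + 108 = 112
Delta = -16 * (112) = -1792
Delta mod 13 = 2

Delta = 2 (mod 13)


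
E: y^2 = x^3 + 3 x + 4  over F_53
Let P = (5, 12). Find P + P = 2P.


Doubling: s = (3 x1^2 + a) / (2 y1)
s = (3*5^2 + 3) / (2*12) mod 53 = 43
x3 = s^2 - 2 x1 mod 53 = 43^2 - 2*5 = 37
y3 = s (x1 - x3) - y1 mod 53 = 43 * (5 - 37) - 12 = 43

2P = (37, 43)


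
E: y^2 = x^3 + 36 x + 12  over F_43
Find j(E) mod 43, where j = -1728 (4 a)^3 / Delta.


Delta = -16(4 a^3 + 27 b^2) mod 43 = 35
-1728 * (4 a)^3 = -1728 * (4*36)^3 mod 43 = 4
j = 4 * 35^(-1) mod 43 = 21

j = 21 (mod 43)


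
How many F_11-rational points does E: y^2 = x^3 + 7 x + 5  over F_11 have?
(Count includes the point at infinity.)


For each x in F_11, count y with y^2 = x^3 + 7 x + 5 mod 11:
  x = 0: RHS = 5, y in [4, 7]  -> 2 point(s)
  x = 2: RHS = 5, y in [4, 7]  -> 2 point(s)
  x = 3: RHS = 9, y in [3, 8]  -> 2 point(s)
  x = 4: RHS = 9, y in [3, 8]  -> 2 point(s)
  x = 5: RHS = 0, y in [0]  -> 1 point(s)
  x = 7: RHS = 1, y in [1, 10]  -> 2 point(s)
  x = 8: RHS = 1, y in [1, 10]  -> 2 point(s)
  x = 9: RHS = 5, y in [4, 7]  -> 2 point(s)
Affine points: 15. Add the point at infinity: total = 16.

#E(F_11) = 16


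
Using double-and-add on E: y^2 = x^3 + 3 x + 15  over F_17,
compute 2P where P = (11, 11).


k = 2 = 10_2 (binary, LSB first: 01)
Double-and-add from P = (11, 11):
  bit 0 = 0: acc unchanged = O
  bit 1 = 1: acc = O + (3, 0) = (3, 0)

2P = (3, 0)


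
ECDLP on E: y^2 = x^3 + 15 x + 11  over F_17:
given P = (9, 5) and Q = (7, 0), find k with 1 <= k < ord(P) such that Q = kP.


Enumerate multiples of P until we hit Q = (7, 0):
  1P = (9, 5)
  2P = (3, 7)
  3P = (7, 0)
Match found at i = 3.

k = 3


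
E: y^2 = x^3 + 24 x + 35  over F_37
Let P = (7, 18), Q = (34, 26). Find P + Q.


P != Q, so use the chord formula.
s = (y2 - y1) / (x2 - x1) = (8) / (27) mod 37 = 14
x3 = s^2 - x1 - x2 mod 37 = 14^2 - 7 - 34 = 7
y3 = s (x1 - x3) - y1 mod 37 = 14 * (7 - 7) - 18 = 19

P + Q = (7, 19)


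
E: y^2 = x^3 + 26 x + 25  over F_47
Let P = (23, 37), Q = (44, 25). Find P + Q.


P != Q, so use the chord formula.
s = (y2 - y1) / (x2 - x1) = (35) / (21) mod 47 = 33
x3 = s^2 - x1 - x2 mod 47 = 33^2 - 23 - 44 = 35
y3 = s (x1 - x3) - y1 mod 47 = 33 * (23 - 35) - 37 = 37

P + Q = (35, 37)


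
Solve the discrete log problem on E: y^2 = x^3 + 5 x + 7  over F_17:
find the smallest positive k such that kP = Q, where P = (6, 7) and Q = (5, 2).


Enumerate multiples of P until we hit Q = (5, 2):
  1P = (6, 7)
  2P = (9, 4)
  3P = (3, 7)
  4P = (8, 10)
  5P = (1, 9)
  6P = (2, 5)
  7P = (5, 2)
Match found at i = 7.

k = 7


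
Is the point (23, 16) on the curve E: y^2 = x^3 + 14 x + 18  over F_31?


Check whether y^2 = x^3 + 14 x + 18 (mod 31) for (x, y) = (23, 16).
LHS: y^2 = 16^2 mod 31 = 8
RHS: x^3 + 14 x + 18 = 23^3 + 14*23 + 18 mod 31 = 14
LHS != RHS

No, not on the curve


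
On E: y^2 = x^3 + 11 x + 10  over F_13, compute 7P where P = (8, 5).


k = 7 = 111_2 (binary, LSB first: 111)
Double-and-add from P = (8, 5):
  bit 0 = 1: acc = O + (8, 5) = (8, 5)
  bit 1 = 1: acc = (8, 5) + (7, 1) = (1, 10)
  bit 2 = 1: acc = (1, 10) + (0, 6) = (2, 12)

7P = (2, 12)


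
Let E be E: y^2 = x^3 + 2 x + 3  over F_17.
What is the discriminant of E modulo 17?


4 a^3 + 27 b^2 = 4*2^3 + 27*3^2 = 32 + 243 = 275
Delta = -16 * (275) = -4400
Delta mod 17 = 3

Delta = 3 (mod 17)


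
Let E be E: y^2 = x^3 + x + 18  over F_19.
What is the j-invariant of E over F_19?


Delta = -16(4 a^3 + 27 b^2) mod 19 = 17
-1728 * (4 a)^3 = -1728 * (4*1)^3 mod 19 = 7
j = 7 * 17^(-1) mod 19 = 6

j = 6 (mod 19)


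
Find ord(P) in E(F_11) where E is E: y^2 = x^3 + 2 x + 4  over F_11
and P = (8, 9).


Compute successive multiples of P until we hit O:
  1P = (8, 9)
  2P = (7, 3)
  3P = (10, 1)
  4P = (9, 6)
  5P = (3, 9)
  6P = (0, 2)
  7P = (6, 1)
  8P = (2, 4)
  ... (continuing to 17P)
  17P = O

ord(P) = 17


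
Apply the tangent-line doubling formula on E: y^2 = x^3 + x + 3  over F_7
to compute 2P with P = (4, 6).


Doubling: s = (3 x1^2 + a) / (2 y1)
s = (3*4^2 + 1) / (2*6) mod 7 = 0
x3 = s^2 - 2 x1 mod 7 = 0^2 - 2*4 = 6
y3 = s (x1 - x3) - y1 mod 7 = 0 * (4 - 6) - 6 = 1

2P = (6, 1)


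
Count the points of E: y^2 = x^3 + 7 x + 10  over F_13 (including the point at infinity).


For each x in F_13, count y with y^2 = x^3 + 7 x + 10 mod 13:
  x = 0: RHS = 10, y in [6, 7]  -> 2 point(s)
  x = 5: RHS = 1, y in [1, 12]  -> 2 point(s)
  x = 7: RHS = 12, y in [5, 8]  -> 2 point(s)
  x = 9: RHS = 9, y in [3, 10]  -> 2 point(s)
  x = 10: RHS = 1, y in [1, 12]  -> 2 point(s)
  x = 11: RHS = 1, y in [1, 12]  -> 2 point(s)
Affine points: 12. Add the point at infinity: total = 13.

#E(F_13) = 13


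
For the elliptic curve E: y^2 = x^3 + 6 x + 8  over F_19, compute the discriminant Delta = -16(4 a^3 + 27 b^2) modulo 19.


4 a^3 + 27 b^2 = 4*6^3 + 27*8^2 = 864 + 1728 = 2592
Delta = -16 * (2592) = -41472
Delta mod 19 = 5

Delta = 5 (mod 19)


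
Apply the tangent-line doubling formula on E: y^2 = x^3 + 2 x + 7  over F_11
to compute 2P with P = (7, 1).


Doubling: s = (3 x1^2 + a) / (2 y1)
s = (3*7^2 + 2) / (2*1) mod 11 = 3
x3 = s^2 - 2 x1 mod 11 = 3^2 - 2*7 = 6
y3 = s (x1 - x3) - y1 mod 11 = 3 * (7 - 6) - 1 = 2

2P = (6, 2)


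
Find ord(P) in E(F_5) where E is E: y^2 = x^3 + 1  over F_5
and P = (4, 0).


Compute successive multiples of P until we hit O:
  1P = (4, 0)
  2P = O

ord(P) = 2


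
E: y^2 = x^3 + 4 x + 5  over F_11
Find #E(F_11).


For each x in F_11, count y with y^2 = x^3 + 4 x + 5 mod 11:
  x = 0: RHS = 5, y in [4, 7]  -> 2 point(s)
  x = 3: RHS = 0, y in [0]  -> 1 point(s)
  x = 6: RHS = 3, y in [5, 6]  -> 2 point(s)
  x = 9: RHS = 0, y in [0]  -> 1 point(s)
  x = 10: RHS = 0, y in [0]  -> 1 point(s)
Affine points: 7. Add the point at infinity: total = 8.

#E(F_11) = 8


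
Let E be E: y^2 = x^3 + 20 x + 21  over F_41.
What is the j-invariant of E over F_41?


Delta = -16(4 a^3 + 27 b^2) mod 41 = 23
-1728 * (4 a)^3 = -1728 * (4*20)^3 mod 41 = 7
j = 7 * 23^(-1) mod 41 = 11

j = 11 (mod 41)


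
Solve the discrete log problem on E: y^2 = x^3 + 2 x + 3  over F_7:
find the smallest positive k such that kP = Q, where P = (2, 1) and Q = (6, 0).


Enumerate multiples of P until we hit Q = (6, 0):
  1P = (2, 1)
  2P = (3, 6)
  3P = (6, 0)
Match found at i = 3.

k = 3


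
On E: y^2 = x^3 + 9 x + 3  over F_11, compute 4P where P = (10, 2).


k = 4 = 100_2 (binary, LSB first: 001)
Double-and-add from P = (10, 2):
  bit 0 = 0: acc unchanged = O
  bit 1 = 0: acc unchanged = O
  bit 2 = 1: acc = O + (4, 2) = (4, 2)

4P = (4, 2)


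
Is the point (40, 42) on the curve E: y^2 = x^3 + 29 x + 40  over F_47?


Check whether y^2 = x^3 + 29 x + 40 (mod 47) for (x, y) = (40, 42).
LHS: y^2 = 42^2 mod 47 = 25
RHS: x^3 + 29 x + 40 = 40^3 + 29*40 + 40 mod 47 = 11
LHS != RHS

No, not on the curve


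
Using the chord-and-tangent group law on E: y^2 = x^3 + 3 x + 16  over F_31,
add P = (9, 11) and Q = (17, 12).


P != Q, so use the chord formula.
s = (y2 - y1) / (x2 - x1) = (1) / (8) mod 31 = 4
x3 = s^2 - x1 - x2 mod 31 = 4^2 - 9 - 17 = 21
y3 = s (x1 - x3) - y1 mod 31 = 4 * (9 - 21) - 11 = 3

P + Q = (21, 3)


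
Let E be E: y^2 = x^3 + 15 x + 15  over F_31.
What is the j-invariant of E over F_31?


Delta = -16(4 a^3 + 27 b^2) mod 31 = 24
-1728 * (4 a)^3 = -1728 * (4*15)^3 mod 31 = 29
j = 29 * 24^(-1) mod 31 = 18

j = 18 (mod 31)


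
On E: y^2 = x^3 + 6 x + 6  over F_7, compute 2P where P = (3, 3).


k = 2 = 10_2 (binary, LSB first: 01)
Double-and-add from P = (3, 3):
  bit 0 = 0: acc unchanged = O
  bit 1 = 1: acc = O + (5, 0) = (5, 0)

2P = (5, 0)


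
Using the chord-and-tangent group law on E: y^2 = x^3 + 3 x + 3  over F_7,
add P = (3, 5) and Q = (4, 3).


P != Q, so use the chord formula.
s = (y2 - y1) / (x2 - x1) = (5) / (1) mod 7 = 5
x3 = s^2 - x1 - x2 mod 7 = 5^2 - 3 - 4 = 4
y3 = s (x1 - x3) - y1 mod 7 = 5 * (3 - 4) - 5 = 4

P + Q = (4, 4)


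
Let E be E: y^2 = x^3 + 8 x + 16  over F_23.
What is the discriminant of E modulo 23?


4 a^3 + 27 b^2 = 4*8^3 + 27*16^2 = 2048 + 6912 = 8960
Delta = -16 * (8960) = -143360
Delta mod 23 = 22

Delta = 22 (mod 23)


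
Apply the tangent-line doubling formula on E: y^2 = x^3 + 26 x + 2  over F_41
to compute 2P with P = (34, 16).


Doubling: s = (3 x1^2 + a) / (2 y1)
s = (3*34^2 + 26) / (2*16) mod 41 = 40
x3 = s^2 - 2 x1 mod 41 = 40^2 - 2*34 = 15
y3 = s (x1 - x3) - y1 mod 41 = 40 * (34 - 15) - 16 = 6

2P = (15, 6)


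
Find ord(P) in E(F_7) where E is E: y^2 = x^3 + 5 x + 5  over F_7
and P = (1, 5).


Compute successive multiples of P until we hit O:
  1P = (1, 5)
  2P = (2, 4)
  3P = (5, 6)
  4P = (5, 1)
  5P = (2, 3)
  6P = (1, 2)
  7P = O

ord(P) = 7


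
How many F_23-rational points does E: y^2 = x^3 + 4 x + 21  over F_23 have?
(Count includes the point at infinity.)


For each x in F_23, count y with y^2 = x^3 + 4 x + 21 mod 23:
  x = 1: RHS = 3, y in [7, 16]  -> 2 point(s)
  x = 4: RHS = 9, y in [3, 20]  -> 2 point(s)
  x = 6: RHS = 8, y in [10, 13]  -> 2 point(s)
  x = 7: RHS = 1, y in [1, 22]  -> 2 point(s)
  x = 8: RHS = 13, y in [6, 17]  -> 2 point(s)
  x = 9: RHS = 4, y in [2, 21]  -> 2 point(s)
  x = 10: RHS = 3, y in [7, 16]  -> 2 point(s)
  x = 11: RHS = 16, y in [4, 19]  -> 2 point(s)
  x = 12: RHS = 3, y in [7, 16]  -> 2 point(s)
  x = 13: RHS = 16, y in [4, 19]  -> 2 point(s)
  x = 15: RHS = 6, y in [11, 12]  -> 2 point(s)
  x = 16: RHS = 18, y in [8, 15]  -> 2 point(s)
  x = 22: RHS = 16, y in [4, 19]  -> 2 point(s)
Affine points: 26. Add the point at infinity: total = 27.

#E(F_23) = 27


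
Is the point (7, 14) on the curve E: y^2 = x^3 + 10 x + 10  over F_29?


Check whether y^2 = x^3 + 10 x + 10 (mod 29) for (x, y) = (7, 14).
LHS: y^2 = 14^2 mod 29 = 22
RHS: x^3 + 10 x + 10 = 7^3 + 10*7 + 10 mod 29 = 17
LHS != RHS

No, not on the curve


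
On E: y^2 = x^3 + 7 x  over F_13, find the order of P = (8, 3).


Compute successive multiples of P until we hit O:
  1P = (8, 3)
  2P = (9, 5)
  3P = (0, 0)
  4P = (9, 8)
  5P = (8, 10)
  6P = O

ord(P) = 6


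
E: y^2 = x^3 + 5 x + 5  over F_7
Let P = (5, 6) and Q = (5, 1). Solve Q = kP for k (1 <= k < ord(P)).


Enumerate multiples of P until we hit Q = (5, 1):
  1P = (5, 6)
  2P = (1, 2)
  3P = (2, 4)
  4P = (2, 3)
  5P = (1, 5)
  6P = (5, 1)
Match found at i = 6.

k = 6


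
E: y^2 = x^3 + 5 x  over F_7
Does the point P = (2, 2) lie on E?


Check whether y^2 = x^3 + 5 x + 0 (mod 7) for (x, y) = (2, 2).
LHS: y^2 = 2^2 mod 7 = 4
RHS: x^3 + 5 x + 0 = 2^3 + 5*2 + 0 mod 7 = 4
LHS = RHS

Yes, on the curve


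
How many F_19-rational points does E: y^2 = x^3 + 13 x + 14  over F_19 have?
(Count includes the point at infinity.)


For each x in F_19, count y with y^2 = x^3 + 13 x + 14 mod 19:
  x = 1: RHS = 9, y in [3, 16]  -> 2 point(s)
  x = 3: RHS = 4, y in [2, 17]  -> 2 point(s)
  x = 4: RHS = 16, y in [4, 15]  -> 2 point(s)
  x = 6: RHS = 4, y in [2, 17]  -> 2 point(s)
  x = 7: RHS = 11, y in [7, 12]  -> 2 point(s)
  x = 9: RHS = 5, y in [9, 10]  -> 2 point(s)
  x = 10: RHS = 4, y in [2, 17]  -> 2 point(s)
  x = 11: RHS = 6, y in [5, 14]  -> 2 point(s)
  x = 12: RHS = 17, y in [6, 13]  -> 2 point(s)
  x = 13: RHS = 5, y in [9, 10]  -> 2 point(s)
  x = 16: RHS = 5, y in [9, 10]  -> 2 point(s)
  x = 18: RHS = 0, y in [0]  -> 1 point(s)
Affine points: 23. Add the point at infinity: total = 24.

#E(F_19) = 24


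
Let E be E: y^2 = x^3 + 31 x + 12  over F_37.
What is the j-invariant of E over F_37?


Delta = -16(4 a^3 + 27 b^2) mod 37 = 12
-1728 * (4 a)^3 = -1728 * (4*31)^3 mod 37 = 6
j = 6 * 12^(-1) mod 37 = 19

j = 19 (mod 37)


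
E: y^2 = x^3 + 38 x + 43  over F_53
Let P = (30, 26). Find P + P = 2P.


Doubling: s = (3 x1^2 + a) / (2 y1)
s = (3*30^2 + 38) / (2*26) mod 53 = 18
x3 = s^2 - 2 x1 mod 53 = 18^2 - 2*30 = 52
y3 = s (x1 - x3) - y1 mod 53 = 18 * (30 - 52) - 26 = 2

2P = (52, 2)


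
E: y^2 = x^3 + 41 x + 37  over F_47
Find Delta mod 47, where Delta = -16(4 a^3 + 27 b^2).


4 a^3 + 27 b^2 = 4*41^3 + 27*37^2 = 275684 + 36963 = 312647
Delta = -16 * (312647) = -5002352
Delta mod 47 = 46

Delta = 46 (mod 47)


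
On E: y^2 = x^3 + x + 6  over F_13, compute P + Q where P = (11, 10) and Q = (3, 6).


P != Q, so use the chord formula.
s = (y2 - y1) / (x2 - x1) = (9) / (5) mod 13 = 7
x3 = s^2 - x1 - x2 mod 13 = 7^2 - 11 - 3 = 9
y3 = s (x1 - x3) - y1 mod 13 = 7 * (11 - 9) - 10 = 4

P + Q = (9, 4)


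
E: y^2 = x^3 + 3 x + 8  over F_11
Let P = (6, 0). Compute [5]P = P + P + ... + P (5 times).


k = 5 = 101_2 (binary, LSB first: 101)
Double-and-add from P = (6, 0):
  bit 0 = 1: acc = O + (6, 0) = (6, 0)
  bit 1 = 0: acc unchanged = (6, 0)
  bit 2 = 1: acc = (6, 0) + O = (6, 0)

5P = (6, 0)


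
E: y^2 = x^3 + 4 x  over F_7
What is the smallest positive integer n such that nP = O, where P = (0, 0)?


Compute successive multiples of P until we hit O:
  1P = (0, 0)
  2P = O

ord(P) = 2


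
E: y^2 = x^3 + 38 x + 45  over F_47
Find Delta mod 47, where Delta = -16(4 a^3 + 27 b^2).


4 a^3 + 27 b^2 = 4*38^3 + 27*45^2 = 219488 + 54675 = 274163
Delta = -16 * (274163) = -4386608
Delta mod 47 = 43

Delta = 43 (mod 47)


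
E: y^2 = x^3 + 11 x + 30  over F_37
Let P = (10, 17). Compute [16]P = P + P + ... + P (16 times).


k = 16 = 10000_2 (binary, LSB first: 00001)
Double-and-add from P = (10, 17):
  bit 0 = 0: acc unchanged = O
  bit 1 = 0: acc unchanged = O
  bit 2 = 0: acc unchanged = O
  bit 3 = 0: acc unchanged = O
  bit 4 = 1: acc = O + (31, 28) = (31, 28)

16P = (31, 28)


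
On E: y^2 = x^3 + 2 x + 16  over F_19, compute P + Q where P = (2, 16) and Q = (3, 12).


P != Q, so use the chord formula.
s = (y2 - y1) / (x2 - x1) = (15) / (1) mod 19 = 15
x3 = s^2 - x1 - x2 mod 19 = 15^2 - 2 - 3 = 11
y3 = s (x1 - x3) - y1 mod 19 = 15 * (2 - 11) - 16 = 1

P + Q = (11, 1)


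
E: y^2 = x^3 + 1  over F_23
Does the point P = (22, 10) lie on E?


Check whether y^2 = x^3 + 0 x + 1 (mod 23) for (x, y) = (22, 10).
LHS: y^2 = 10^2 mod 23 = 8
RHS: x^3 + 0 x + 1 = 22^3 + 0*22 + 1 mod 23 = 0
LHS != RHS

No, not on the curve


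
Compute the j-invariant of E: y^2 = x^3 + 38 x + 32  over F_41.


Delta = -16(4 a^3 + 27 b^2) mod 41 = 28
-1728 * (4 a)^3 = -1728 * (4*38)^3 mod 41 = 36
j = 36 * 28^(-1) mod 41 = 13

j = 13 (mod 41)


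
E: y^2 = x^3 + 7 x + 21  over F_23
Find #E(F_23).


For each x in F_23, count y with y^2 = x^3 + 7 x + 21 mod 23:
  x = 1: RHS = 6, y in [11, 12]  -> 2 point(s)
  x = 3: RHS = 0, y in [0]  -> 1 point(s)
  x = 6: RHS = 3, y in [7, 16]  -> 2 point(s)
  x = 9: RHS = 8, y in [10, 13]  -> 2 point(s)
  x = 11: RHS = 3, y in [7, 16]  -> 2 point(s)
  x = 12: RHS = 16, y in [4, 19]  -> 2 point(s)
  x = 13: RHS = 9, y in [3, 20]  -> 2 point(s)
  x = 17: RHS = 16, y in [4, 19]  -> 2 point(s)
  x = 22: RHS = 13, y in [6, 17]  -> 2 point(s)
Affine points: 17. Add the point at infinity: total = 18.

#E(F_23) = 18


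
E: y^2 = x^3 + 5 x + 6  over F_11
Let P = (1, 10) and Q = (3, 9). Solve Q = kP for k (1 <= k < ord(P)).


Enumerate multiples of P until we hit Q = (3, 9):
  1P = (1, 10)
  2P = (3, 9)
Match found at i = 2.

k = 2


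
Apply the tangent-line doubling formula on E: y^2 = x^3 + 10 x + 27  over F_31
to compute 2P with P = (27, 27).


Doubling: s = (3 x1^2 + a) / (2 y1)
s = (3*27^2 + 10) / (2*27) mod 31 = 16
x3 = s^2 - 2 x1 mod 31 = 16^2 - 2*27 = 16
y3 = s (x1 - x3) - y1 mod 31 = 16 * (27 - 16) - 27 = 25

2P = (16, 25)


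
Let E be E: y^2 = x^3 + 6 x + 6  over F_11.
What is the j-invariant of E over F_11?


Delta = -16(4 a^3 + 27 b^2) mod 11 = 5
-1728 * (4 a)^3 = -1728 * (4*6)^3 mod 11 = 3
j = 3 * 5^(-1) mod 11 = 5

j = 5 (mod 11)


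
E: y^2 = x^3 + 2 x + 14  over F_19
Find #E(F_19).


For each x in F_19, count y with y^2 = x^3 + 2 x + 14 mod 19:
  x = 1: RHS = 17, y in [6, 13]  -> 2 point(s)
  x = 2: RHS = 7, y in [8, 11]  -> 2 point(s)
  x = 3: RHS = 9, y in [3, 16]  -> 2 point(s)
  x = 5: RHS = 16, y in [4, 15]  -> 2 point(s)
  x = 9: RHS = 1, y in [1, 18]  -> 2 point(s)
  x = 16: RHS = 0, y in [0]  -> 1 point(s)
  x = 18: RHS = 11, y in [7, 12]  -> 2 point(s)
Affine points: 13. Add the point at infinity: total = 14.

#E(F_19) = 14


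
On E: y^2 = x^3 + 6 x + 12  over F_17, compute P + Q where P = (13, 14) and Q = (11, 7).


P != Q, so use the chord formula.
s = (y2 - y1) / (x2 - x1) = (10) / (15) mod 17 = 12
x3 = s^2 - x1 - x2 mod 17 = 12^2 - 13 - 11 = 1
y3 = s (x1 - x3) - y1 mod 17 = 12 * (13 - 1) - 14 = 11

P + Q = (1, 11)


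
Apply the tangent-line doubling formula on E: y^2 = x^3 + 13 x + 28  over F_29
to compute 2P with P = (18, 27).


Doubling: s = (3 x1^2 + a) / (2 y1)
s = (3*18^2 + 13) / (2*27) mod 29 = 22
x3 = s^2 - 2 x1 mod 29 = 22^2 - 2*18 = 13
y3 = s (x1 - x3) - y1 mod 29 = 22 * (18 - 13) - 27 = 25

2P = (13, 25)


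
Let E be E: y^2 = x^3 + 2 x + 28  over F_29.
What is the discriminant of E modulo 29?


4 a^3 + 27 b^2 = 4*2^3 + 27*28^2 = 32 + 21168 = 21200
Delta = -16 * (21200) = -339200
Delta mod 29 = 13

Delta = 13 (mod 29)


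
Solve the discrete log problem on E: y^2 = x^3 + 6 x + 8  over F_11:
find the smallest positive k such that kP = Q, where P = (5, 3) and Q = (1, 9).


Enumerate multiples of P until we hit Q = (1, 9):
  1P = (5, 3)
  2P = (10, 1)
  3P = (1, 2)
  4P = (3, 3)
  5P = (3, 8)
  6P = (1, 9)
Match found at i = 6.

k = 6


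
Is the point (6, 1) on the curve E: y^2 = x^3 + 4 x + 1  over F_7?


Check whether y^2 = x^3 + 4 x + 1 (mod 7) for (x, y) = (6, 1).
LHS: y^2 = 1^2 mod 7 = 1
RHS: x^3 + 4 x + 1 = 6^3 + 4*6 + 1 mod 7 = 3
LHS != RHS

No, not on the curve


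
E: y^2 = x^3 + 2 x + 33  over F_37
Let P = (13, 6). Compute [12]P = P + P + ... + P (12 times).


k = 12 = 1100_2 (binary, LSB first: 0011)
Double-and-add from P = (13, 6):
  bit 0 = 0: acc unchanged = O
  bit 1 = 0: acc unchanged = O
  bit 2 = 1: acc = O + (9, 15) = (9, 15)
  bit 3 = 1: acc = (9, 15) + (23, 31) = (35, 24)

12P = (35, 24)


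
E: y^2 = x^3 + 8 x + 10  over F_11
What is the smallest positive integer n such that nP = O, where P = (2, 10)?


Compute successive multiples of P until we hit O:
  1P = (2, 10)
  2P = (8, 6)
  3P = (10, 10)
  4P = (10, 1)
  5P = (8, 5)
  6P = (2, 1)
  7P = O

ord(P) = 7


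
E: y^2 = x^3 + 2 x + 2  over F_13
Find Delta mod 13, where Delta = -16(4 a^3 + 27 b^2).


4 a^3 + 27 b^2 = 4*2^3 + 27*2^2 = 32 + 108 = 140
Delta = -16 * (140) = -2240
Delta mod 13 = 9

Delta = 9 (mod 13)


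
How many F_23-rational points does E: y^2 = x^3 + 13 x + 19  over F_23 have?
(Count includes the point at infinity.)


For each x in F_23, count y with y^2 = x^3 + 13 x + 19 mod 23:
  x = 3: RHS = 16, y in [4, 19]  -> 2 point(s)
  x = 5: RHS = 2, y in [5, 18]  -> 2 point(s)
  x = 7: RHS = 16, y in [4, 19]  -> 2 point(s)
  x = 13: RHS = 16, y in [4, 19]  -> 2 point(s)
  x = 14: RHS = 1, y in [1, 22]  -> 2 point(s)
  x = 15: RHS = 1, y in [1, 22]  -> 2 point(s)
  x = 17: RHS = 1, y in [1, 22]  -> 2 point(s)
  x = 18: RHS = 13, y in [6, 17]  -> 2 point(s)
  x = 19: RHS = 18, y in [8, 15]  -> 2 point(s)
  x = 21: RHS = 8, y in [10, 13]  -> 2 point(s)
Affine points: 20. Add the point at infinity: total = 21.

#E(F_23) = 21


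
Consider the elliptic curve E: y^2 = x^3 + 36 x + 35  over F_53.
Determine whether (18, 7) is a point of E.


Check whether y^2 = x^3 + 36 x + 35 (mod 53) for (x, y) = (18, 7).
LHS: y^2 = 7^2 mod 53 = 49
RHS: x^3 + 36 x + 35 = 18^3 + 36*18 + 35 mod 53 = 49
LHS = RHS

Yes, on the curve


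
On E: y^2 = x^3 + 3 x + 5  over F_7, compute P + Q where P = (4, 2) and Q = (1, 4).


P != Q, so use the chord formula.
s = (y2 - y1) / (x2 - x1) = (2) / (4) mod 7 = 4
x3 = s^2 - x1 - x2 mod 7 = 4^2 - 4 - 1 = 4
y3 = s (x1 - x3) - y1 mod 7 = 4 * (4 - 4) - 2 = 5

P + Q = (4, 5)


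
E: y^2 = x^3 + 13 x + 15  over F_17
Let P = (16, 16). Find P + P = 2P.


Doubling: s = (3 x1^2 + a) / (2 y1)
s = (3*16^2 + 13) / (2*16) mod 17 = 9
x3 = s^2 - 2 x1 mod 17 = 9^2 - 2*16 = 15
y3 = s (x1 - x3) - y1 mod 17 = 9 * (16 - 15) - 16 = 10

2P = (15, 10)


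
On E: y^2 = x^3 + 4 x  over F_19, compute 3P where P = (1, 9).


k = 3 = 11_2 (binary, LSB first: 11)
Double-and-add from P = (1, 9):
  bit 0 = 1: acc = O + (1, 9) = (1, 9)
  bit 1 = 1: acc = (1, 9) + (9, 9) = (9, 10)

3P = (9, 10)


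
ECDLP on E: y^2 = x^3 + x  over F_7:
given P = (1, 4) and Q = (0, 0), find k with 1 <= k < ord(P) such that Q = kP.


Enumerate multiples of P until we hit Q = (0, 0):
  1P = (1, 4)
  2P = (0, 0)
Match found at i = 2.

k = 2


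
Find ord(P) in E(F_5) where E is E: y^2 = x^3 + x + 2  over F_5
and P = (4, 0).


Compute successive multiples of P until we hit O:
  1P = (4, 0)
  2P = O

ord(P) = 2


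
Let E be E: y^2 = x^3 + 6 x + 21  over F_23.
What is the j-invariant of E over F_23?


Delta = -16(4 a^3 + 27 b^2) mod 23 = 19
-1728 * (4 a)^3 = -1728 * (4*6)^3 mod 23 = 20
j = 20 * 19^(-1) mod 23 = 18

j = 18 (mod 23)


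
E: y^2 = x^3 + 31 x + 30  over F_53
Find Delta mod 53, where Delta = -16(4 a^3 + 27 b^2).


4 a^3 + 27 b^2 = 4*31^3 + 27*30^2 = 119164 + 24300 = 143464
Delta = -16 * (143464) = -2295424
Delta mod 53 = 6

Delta = 6 (mod 53)


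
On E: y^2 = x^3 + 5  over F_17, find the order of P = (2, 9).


Compute successive multiples of P until we hit O:
  1P = (2, 9)
  2P = (4, 1)
  3P = (10, 6)
  4P = (7, 12)
  5P = (7, 5)
  6P = (10, 11)
  7P = (4, 16)
  8P = (2, 8)
  ... (continuing to 9P)
  9P = O

ord(P) = 9


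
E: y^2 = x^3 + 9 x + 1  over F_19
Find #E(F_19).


For each x in F_19, count y with y^2 = x^3 + 9 x + 1 mod 19:
  x = 0: RHS = 1, y in [1, 18]  -> 2 point(s)
  x = 1: RHS = 11, y in [7, 12]  -> 2 point(s)
  x = 3: RHS = 17, y in [6, 13]  -> 2 point(s)
  x = 4: RHS = 6, y in [5, 14]  -> 2 point(s)
  x = 5: RHS = 0, y in [0]  -> 1 point(s)
  x = 6: RHS = 5, y in [9, 10]  -> 2 point(s)
  x = 11: RHS = 6, y in [5, 14]  -> 2 point(s)
  x = 13: RHS = 16, y in [4, 15]  -> 2 point(s)
  x = 16: RHS = 4, y in [2, 17]  -> 2 point(s)
Affine points: 17. Add the point at infinity: total = 18.

#E(F_19) = 18


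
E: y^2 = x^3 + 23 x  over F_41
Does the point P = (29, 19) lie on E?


Check whether y^2 = x^3 + 23 x + 0 (mod 41) for (x, y) = (29, 19).
LHS: y^2 = 19^2 mod 41 = 33
RHS: x^3 + 23 x + 0 = 29^3 + 23*29 + 0 mod 41 = 5
LHS != RHS

No, not on the curve


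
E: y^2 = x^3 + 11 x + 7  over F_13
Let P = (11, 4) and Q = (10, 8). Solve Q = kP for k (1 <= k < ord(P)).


Enumerate multiples of P until we hit Q = (10, 8):
  1P = (11, 4)
  2P = (8, 3)
  3P = (10, 5)
  4P = (6, 4)
  5P = (9, 9)
  6P = (9, 4)
  7P = (6, 9)
  8P = (10, 8)
Match found at i = 8.

k = 8


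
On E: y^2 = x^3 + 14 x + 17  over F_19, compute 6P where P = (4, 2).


k = 6 = 110_2 (binary, LSB first: 011)
Double-and-add from P = (4, 2):
  bit 0 = 0: acc unchanged = O
  bit 1 = 1: acc = O + (9, 6) = (9, 6)
  bit 2 = 1: acc = (9, 6) + (17, 0) = (9, 13)

6P = (9, 13)


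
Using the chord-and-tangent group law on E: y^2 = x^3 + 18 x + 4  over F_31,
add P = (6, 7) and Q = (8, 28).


P != Q, so use the chord formula.
s = (y2 - y1) / (x2 - x1) = (21) / (2) mod 31 = 26
x3 = s^2 - x1 - x2 mod 31 = 26^2 - 6 - 8 = 11
y3 = s (x1 - x3) - y1 mod 31 = 26 * (6 - 11) - 7 = 18

P + Q = (11, 18)


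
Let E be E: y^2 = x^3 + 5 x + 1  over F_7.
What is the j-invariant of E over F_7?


Delta = -16(4 a^3 + 27 b^2) mod 7 = 3
-1728 * (4 a)^3 = -1728 * (4*5)^3 mod 7 = 6
j = 6 * 3^(-1) mod 7 = 2

j = 2 (mod 7)


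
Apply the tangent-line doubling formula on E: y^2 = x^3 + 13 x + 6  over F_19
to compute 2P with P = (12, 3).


Doubling: s = (3 x1^2 + a) / (2 y1)
s = (3*12^2 + 13) / (2*3) mod 19 = 14
x3 = s^2 - 2 x1 mod 19 = 14^2 - 2*12 = 1
y3 = s (x1 - x3) - y1 mod 19 = 14 * (12 - 1) - 3 = 18

2P = (1, 18)


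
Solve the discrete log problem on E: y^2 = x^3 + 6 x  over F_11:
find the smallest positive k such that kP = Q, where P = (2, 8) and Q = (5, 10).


Enumerate multiples of P until we hit Q = (5, 10):
  1P = (2, 8)
  2P = (5, 1)
  3P = (7, 0)
  4P = (5, 10)
Match found at i = 4.

k = 4


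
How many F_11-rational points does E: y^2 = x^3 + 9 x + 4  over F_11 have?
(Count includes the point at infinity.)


For each x in F_11, count y with y^2 = x^3 + 9 x + 4 mod 11:
  x = 0: RHS = 4, y in [2, 9]  -> 2 point(s)
  x = 1: RHS = 3, y in [5, 6]  -> 2 point(s)
  x = 3: RHS = 3, y in [5, 6]  -> 2 point(s)
  x = 4: RHS = 5, y in [4, 7]  -> 2 point(s)
  x = 5: RHS = 9, y in [3, 8]  -> 2 point(s)
  x = 7: RHS = 3, y in [5, 6]  -> 2 point(s)
  x = 8: RHS = 5, y in [4, 7]  -> 2 point(s)
  x = 9: RHS = 0, y in [0]  -> 1 point(s)
  x = 10: RHS = 5, y in [4, 7]  -> 2 point(s)
Affine points: 17. Add the point at infinity: total = 18.

#E(F_11) = 18


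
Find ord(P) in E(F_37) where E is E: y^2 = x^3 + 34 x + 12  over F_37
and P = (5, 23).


Compute successive multiples of P until we hit O:
  1P = (5, 23)
  2P = (17, 29)
  3P = (6, 32)
  4P = (33, 21)
  5P = (26, 34)
  6P = (15, 7)
  7P = (24, 0)
  8P = (15, 30)
  ... (continuing to 14P)
  14P = O

ord(P) = 14


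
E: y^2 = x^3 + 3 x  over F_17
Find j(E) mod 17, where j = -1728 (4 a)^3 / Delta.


Delta = -16(4 a^3 + 27 b^2) mod 17 = 6
-1728 * (4 a)^3 = -1728 * (4*3)^3 mod 17 = 15
j = 15 * 6^(-1) mod 17 = 11

j = 11 (mod 17)


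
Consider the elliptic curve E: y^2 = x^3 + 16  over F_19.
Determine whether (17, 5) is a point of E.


Check whether y^2 = x^3 + 0 x + 16 (mod 19) for (x, y) = (17, 5).
LHS: y^2 = 5^2 mod 19 = 6
RHS: x^3 + 0 x + 16 = 17^3 + 0*17 + 16 mod 19 = 8
LHS != RHS

No, not on the curve


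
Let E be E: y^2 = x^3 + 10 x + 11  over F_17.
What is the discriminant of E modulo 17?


4 a^3 + 27 b^2 = 4*10^3 + 27*11^2 = 4000 + 3267 = 7267
Delta = -16 * (7267) = -116272
Delta mod 17 = 8

Delta = 8 (mod 17)


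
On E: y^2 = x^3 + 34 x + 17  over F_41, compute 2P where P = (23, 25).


Doubling: s = (3 x1^2 + a) / (2 y1)
s = (3*23^2 + 34) / (2*25) mod 41 = 7
x3 = s^2 - 2 x1 mod 41 = 7^2 - 2*23 = 3
y3 = s (x1 - x3) - y1 mod 41 = 7 * (23 - 3) - 25 = 33

2P = (3, 33)


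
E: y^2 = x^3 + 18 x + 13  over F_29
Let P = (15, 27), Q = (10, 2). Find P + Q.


P != Q, so use the chord formula.
s = (y2 - y1) / (x2 - x1) = (4) / (24) mod 29 = 5
x3 = s^2 - x1 - x2 mod 29 = 5^2 - 15 - 10 = 0
y3 = s (x1 - x3) - y1 mod 29 = 5 * (15 - 0) - 27 = 19

P + Q = (0, 19)


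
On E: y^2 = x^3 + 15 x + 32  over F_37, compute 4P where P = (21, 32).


k = 4 = 100_2 (binary, LSB first: 001)
Double-and-add from P = (21, 32):
  bit 0 = 0: acc unchanged = O
  bit 1 = 0: acc unchanged = O
  bit 2 = 1: acc = O + (21, 5) = (21, 5)

4P = (21, 5)


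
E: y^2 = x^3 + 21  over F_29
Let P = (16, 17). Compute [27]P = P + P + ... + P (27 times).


k = 27 = 11011_2 (binary, LSB first: 11011)
Double-and-add from P = (16, 17):
  bit 0 = 1: acc = O + (16, 17) = (16, 17)
  bit 1 = 1: acc = (16, 17) + (6, 11) = (12, 26)
  bit 2 = 0: acc unchanged = (12, 26)
  bit 3 = 1: acc = (12, 26) + (1, 15) = (17, 27)
  bit 4 = 1: acc = (17, 27) + (7, 25) = (12, 3)

27P = (12, 3)


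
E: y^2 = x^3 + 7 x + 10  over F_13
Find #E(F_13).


For each x in F_13, count y with y^2 = x^3 + 7 x + 10 mod 13:
  x = 0: RHS = 10, y in [6, 7]  -> 2 point(s)
  x = 5: RHS = 1, y in [1, 12]  -> 2 point(s)
  x = 7: RHS = 12, y in [5, 8]  -> 2 point(s)
  x = 9: RHS = 9, y in [3, 10]  -> 2 point(s)
  x = 10: RHS = 1, y in [1, 12]  -> 2 point(s)
  x = 11: RHS = 1, y in [1, 12]  -> 2 point(s)
Affine points: 12. Add the point at infinity: total = 13.

#E(F_13) = 13


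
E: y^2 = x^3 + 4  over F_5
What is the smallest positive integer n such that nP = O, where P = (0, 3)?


Compute successive multiples of P until we hit O:
  1P = (0, 3)
  2P = (0, 2)
  3P = O

ord(P) = 3


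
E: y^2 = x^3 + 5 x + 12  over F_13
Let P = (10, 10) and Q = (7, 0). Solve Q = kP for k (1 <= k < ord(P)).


Enumerate multiples of P until we hit Q = (7, 0):
  1P = (10, 10)
  2P = (7, 0)
Match found at i = 2.

k = 2


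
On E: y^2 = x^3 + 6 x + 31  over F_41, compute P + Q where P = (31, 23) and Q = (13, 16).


P != Q, so use the chord formula.
s = (y2 - y1) / (x2 - x1) = (34) / (23) mod 41 = 30
x3 = s^2 - x1 - x2 mod 41 = 30^2 - 31 - 13 = 36
y3 = s (x1 - x3) - y1 mod 41 = 30 * (31 - 36) - 23 = 32

P + Q = (36, 32)


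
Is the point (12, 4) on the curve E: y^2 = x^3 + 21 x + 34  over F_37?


Check whether y^2 = x^3 + 21 x + 34 (mod 37) for (x, y) = (12, 4).
LHS: y^2 = 4^2 mod 37 = 16
RHS: x^3 + 21 x + 34 = 12^3 + 21*12 + 34 mod 37 = 16
LHS = RHS

Yes, on the curve


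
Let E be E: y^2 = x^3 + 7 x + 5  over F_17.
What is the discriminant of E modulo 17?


4 a^3 + 27 b^2 = 4*7^3 + 27*5^2 = 1372 + 675 = 2047
Delta = -16 * (2047) = -32752
Delta mod 17 = 7

Delta = 7 (mod 17)


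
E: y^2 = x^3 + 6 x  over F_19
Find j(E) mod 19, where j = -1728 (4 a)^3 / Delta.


Delta = -16(4 a^3 + 27 b^2) mod 19 = 8
-1728 * (4 a)^3 = -1728 * (4*6)^3 mod 19 = 11
j = 11 * 8^(-1) mod 19 = 18

j = 18 (mod 19)


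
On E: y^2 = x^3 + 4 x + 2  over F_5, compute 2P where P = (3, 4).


Doubling: s = (3 x1^2 + a) / (2 y1)
s = (3*3^2 + 4) / (2*4) mod 5 = 2
x3 = s^2 - 2 x1 mod 5 = 2^2 - 2*3 = 3
y3 = s (x1 - x3) - y1 mod 5 = 2 * (3 - 3) - 4 = 1

2P = (3, 1)


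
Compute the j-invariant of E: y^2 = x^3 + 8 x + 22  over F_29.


Delta = -16(4 a^3 + 27 b^2) mod 29 = 4
-1728 * (4 a)^3 = -1728 * (4*8)^3 mod 29 = 5
j = 5 * 4^(-1) mod 29 = 23

j = 23 (mod 29)


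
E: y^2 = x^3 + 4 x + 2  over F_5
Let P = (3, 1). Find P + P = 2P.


Doubling: s = (3 x1^2 + a) / (2 y1)
s = (3*3^2 + 4) / (2*1) mod 5 = 3
x3 = s^2 - 2 x1 mod 5 = 3^2 - 2*3 = 3
y3 = s (x1 - x3) - y1 mod 5 = 3 * (3 - 3) - 1 = 4

2P = (3, 4)


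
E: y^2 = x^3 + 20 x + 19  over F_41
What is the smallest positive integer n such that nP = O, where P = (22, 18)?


Compute successive multiples of P until we hit O:
  1P = (22, 18)
  2P = (37, 11)
  3P = (7, 16)
  4P = (4, 9)
  5P = (5, 11)
  6P = (18, 15)
  7P = (40, 30)
  8P = (25, 21)
  ... (continuing to 33P)
  33P = O

ord(P) = 33


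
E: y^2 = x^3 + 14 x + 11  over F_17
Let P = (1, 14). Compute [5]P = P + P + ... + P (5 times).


k = 5 = 101_2 (binary, LSB first: 101)
Double-and-add from P = (1, 14):
  bit 0 = 1: acc = O + (1, 14) = (1, 14)
  bit 1 = 0: acc unchanged = (1, 14)
  bit 2 = 1: acc = (1, 14) + (2, 8) = (16, 8)

5P = (16, 8)


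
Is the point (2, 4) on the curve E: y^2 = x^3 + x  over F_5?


Check whether y^2 = x^3 + 1 x + 0 (mod 5) for (x, y) = (2, 4).
LHS: y^2 = 4^2 mod 5 = 1
RHS: x^3 + 1 x + 0 = 2^3 + 1*2 + 0 mod 5 = 0
LHS != RHS

No, not on the curve


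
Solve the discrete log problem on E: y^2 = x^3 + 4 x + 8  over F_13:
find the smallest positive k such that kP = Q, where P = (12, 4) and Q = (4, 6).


Enumerate multiples of P until we hit Q = (4, 6):
  1P = (12, 4)
  2P = (5, 7)
  3P = (6, 12)
  4P = (4, 7)
  5P = (1, 0)
  6P = (4, 6)
Match found at i = 6.

k = 6


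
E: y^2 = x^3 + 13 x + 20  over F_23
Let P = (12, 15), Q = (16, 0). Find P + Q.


P != Q, so use the chord formula.
s = (y2 - y1) / (x2 - x1) = (8) / (4) mod 23 = 2
x3 = s^2 - x1 - x2 mod 23 = 2^2 - 12 - 16 = 22
y3 = s (x1 - x3) - y1 mod 23 = 2 * (12 - 22) - 15 = 11

P + Q = (22, 11)


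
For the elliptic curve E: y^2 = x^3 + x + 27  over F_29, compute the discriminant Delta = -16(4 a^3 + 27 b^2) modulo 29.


4 a^3 + 27 b^2 = 4*1^3 + 27*27^2 = 4 + 19683 = 19687
Delta = -16 * (19687) = -314992
Delta mod 29 = 6

Delta = 6 (mod 29)


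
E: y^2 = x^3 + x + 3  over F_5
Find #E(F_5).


For each x in F_5, count y with y^2 = x^3 + 1 x + 3 mod 5:
  x = 1: RHS = 0, y in [0]  -> 1 point(s)
  x = 4: RHS = 1, y in [1, 4]  -> 2 point(s)
Affine points: 3. Add the point at infinity: total = 4.

#E(F_5) = 4


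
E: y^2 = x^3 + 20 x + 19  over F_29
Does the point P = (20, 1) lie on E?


Check whether y^2 = x^3 + 20 x + 19 (mod 29) for (x, y) = (20, 1).
LHS: y^2 = 1^2 mod 29 = 1
RHS: x^3 + 20 x + 19 = 20^3 + 20*20 + 19 mod 29 = 9
LHS != RHS

No, not on the curve


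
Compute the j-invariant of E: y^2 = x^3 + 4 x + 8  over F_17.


Delta = -16(4 a^3 + 27 b^2) mod 17 = 12
-1728 * (4 a)^3 = -1728 * (4*4)^3 mod 17 = 11
j = 11 * 12^(-1) mod 17 = 8

j = 8 (mod 17)


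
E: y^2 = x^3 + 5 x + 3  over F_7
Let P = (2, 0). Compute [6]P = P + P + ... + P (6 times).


k = 6 = 110_2 (binary, LSB first: 011)
Double-and-add from P = (2, 0):
  bit 0 = 0: acc unchanged = O
  bit 1 = 1: acc = O + O = O
  bit 2 = 1: acc = O + O = O

6P = O


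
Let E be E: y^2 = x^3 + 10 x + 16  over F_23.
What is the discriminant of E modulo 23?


4 a^3 + 27 b^2 = 4*10^3 + 27*16^2 = 4000 + 6912 = 10912
Delta = -16 * (10912) = -174592
Delta mod 23 = 1

Delta = 1 (mod 23)


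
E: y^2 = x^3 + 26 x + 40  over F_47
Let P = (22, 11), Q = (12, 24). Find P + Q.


P != Q, so use the chord formula.
s = (y2 - y1) / (x2 - x1) = (13) / (37) mod 47 = 41
x3 = s^2 - x1 - x2 mod 47 = 41^2 - 22 - 12 = 2
y3 = s (x1 - x3) - y1 mod 47 = 41 * (22 - 2) - 11 = 10

P + Q = (2, 10)


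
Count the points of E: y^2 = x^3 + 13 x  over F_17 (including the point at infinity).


For each x in F_17, count y with y^2 = x^3 + 13 x + 0 mod 17:
  x = 0: RHS = 0, y in [0]  -> 1 point(s)
  x = 2: RHS = 0, y in [0]  -> 1 point(s)
  x = 3: RHS = 15, y in [7, 10]  -> 2 point(s)
  x = 7: RHS = 9, y in [3, 14]  -> 2 point(s)
  x = 8: RHS = 4, y in [2, 15]  -> 2 point(s)
  x = 9: RHS = 13, y in [8, 9]  -> 2 point(s)
  x = 10: RHS = 8, y in [5, 12]  -> 2 point(s)
  x = 14: RHS = 2, y in [6, 11]  -> 2 point(s)
  x = 15: RHS = 0, y in [0]  -> 1 point(s)
Affine points: 15. Add the point at infinity: total = 16.

#E(F_17) = 16


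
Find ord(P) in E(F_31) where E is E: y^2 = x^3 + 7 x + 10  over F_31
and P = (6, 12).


Compute successive multiples of P until we hit O:
  1P = (6, 12)
  2P = (8, 12)
  3P = (17, 19)
  4P = (2, 30)
  5P = (20, 20)
  6P = (30, 23)
  7P = (0, 14)
  8P = (1, 7)
  ... (continuing to 18P)
  18P = O

ord(P) = 18


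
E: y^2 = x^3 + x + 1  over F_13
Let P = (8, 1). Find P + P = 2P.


Doubling: s = (3 x1^2 + a) / (2 y1)
s = (3*8^2 + 1) / (2*1) mod 13 = 12
x3 = s^2 - 2 x1 mod 13 = 12^2 - 2*8 = 11
y3 = s (x1 - x3) - y1 mod 13 = 12 * (8 - 11) - 1 = 2

2P = (11, 2)


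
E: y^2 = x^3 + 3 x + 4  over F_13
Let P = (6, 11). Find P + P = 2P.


Doubling: s = (3 x1^2 + a) / (2 y1)
s = (3*6^2 + 3) / (2*11) mod 13 = 8
x3 = s^2 - 2 x1 mod 13 = 8^2 - 2*6 = 0
y3 = s (x1 - x3) - y1 mod 13 = 8 * (6 - 0) - 11 = 11

2P = (0, 11)


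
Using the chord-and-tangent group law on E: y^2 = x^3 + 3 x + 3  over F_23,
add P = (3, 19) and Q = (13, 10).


P != Q, so use the chord formula.
s = (y2 - y1) / (x2 - x1) = (14) / (10) mod 23 = 6
x3 = s^2 - x1 - x2 mod 23 = 6^2 - 3 - 13 = 20
y3 = s (x1 - x3) - y1 mod 23 = 6 * (3 - 20) - 19 = 17

P + Q = (20, 17)


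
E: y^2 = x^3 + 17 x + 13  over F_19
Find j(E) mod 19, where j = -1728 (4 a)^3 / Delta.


Delta = -16(4 a^3 + 27 b^2) mod 19 = 8
-1728 * (4 a)^3 = -1728 * (4*17)^3 mod 19 = 1
j = 1 * 8^(-1) mod 19 = 12

j = 12 (mod 19)


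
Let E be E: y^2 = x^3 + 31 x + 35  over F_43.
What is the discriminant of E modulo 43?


4 a^3 + 27 b^2 = 4*31^3 + 27*35^2 = 119164 + 33075 = 152239
Delta = -16 * (152239) = -2435824
Delta mod 43 = 40

Delta = 40 (mod 43)


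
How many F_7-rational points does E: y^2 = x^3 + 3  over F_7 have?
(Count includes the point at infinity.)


For each x in F_7, count y with y^2 = x^3 + 0 x + 3 mod 7:
  x = 1: RHS = 4, y in [2, 5]  -> 2 point(s)
  x = 2: RHS = 4, y in [2, 5]  -> 2 point(s)
  x = 3: RHS = 2, y in [3, 4]  -> 2 point(s)
  x = 4: RHS = 4, y in [2, 5]  -> 2 point(s)
  x = 5: RHS = 2, y in [3, 4]  -> 2 point(s)
  x = 6: RHS = 2, y in [3, 4]  -> 2 point(s)
Affine points: 12. Add the point at infinity: total = 13.

#E(F_7) = 13


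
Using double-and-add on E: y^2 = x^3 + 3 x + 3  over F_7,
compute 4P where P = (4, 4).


k = 4 = 100_2 (binary, LSB first: 001)
Double-and-add from P = (4, 4):
  bit 0 = 0: acc unchanged = O
  bit 1 = 0: acc unchanged = O
  bit 2 = 1: acc = O + (3, 2) = (3, 2)

4P = (3, 2)


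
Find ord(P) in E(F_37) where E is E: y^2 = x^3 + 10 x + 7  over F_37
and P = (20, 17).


Compute successive multiples of P until we hit O:
  1P = (20, 17)
  2P = (31, 29)
  3P = (30, 36)
  4P = (8, 28)
  5P = (25, 3)
  6P = (25, 34)
  7P = (8, 9)
  8P = (30, 1)
  ... (continuing to 11P)
  11P = O

ord(P) = 11


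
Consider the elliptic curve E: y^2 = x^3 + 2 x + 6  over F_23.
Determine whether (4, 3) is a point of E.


Check whether y^2 = x^3 + 2 x + 6 (mod 23) for (x, y) = (4, 3).
LHS: y^2 = 3^2 mod 23 = 9
RHS: x^3 + 2 x + 6 = 4^3 + 2*4 + 6 mod 23 = 9
LHS = RHS

Yes, on the curve


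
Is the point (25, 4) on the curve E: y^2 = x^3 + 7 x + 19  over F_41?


Check whether y^2 = x^3 + 7 x + 19 (mod 41) for (x, y) = (25, 4).
LHS: y^2 = 4^2 mod 41 = 16
RHS: x^3 + 7 x + 19 = 25^3 + 7*25 + 19 mod 41 = 34
LHS != RHS

No, not on the curve


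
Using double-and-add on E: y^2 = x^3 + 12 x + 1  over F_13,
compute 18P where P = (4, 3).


k = 18 = 10010_2 (binary, LSB first: 01001)
Double-and-add from P = (4, 3):
  bit 0 = 0: acc unchanged = O
  bit 1 = 1: acc = O + (1, 1) = (1, 1)
  bit 2 = 0: acc unchanged = (1, 1)
  bit 3 = 0: acc unchanged = (1, 1)
  bit 4 = 1: acc = (1, 1) + (7, 5) = (4, 10)

18P = (4, 10)


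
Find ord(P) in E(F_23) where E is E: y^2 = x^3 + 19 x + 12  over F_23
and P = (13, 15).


Compute successive multiples of P until we hit O:
  1P = (13, 15)
  2P = (0, 9)
  3P = (3, 2)
  4P = (8, 3)
  5P = (5, 18)
  6P = (17, 21)
  7P = (1, 3)
  8P = (10, 11)
  ... (continuing to 25P)
  25P = O

ord(P) = 25


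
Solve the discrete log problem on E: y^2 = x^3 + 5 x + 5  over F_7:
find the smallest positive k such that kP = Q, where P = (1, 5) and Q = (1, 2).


Enumerate multiples of P until we hit Q = (1, 2):
  1P = (1, 5)
  2P = (2, 4)
  3P = (5, 6)
  4P = (5, 1)
  5P = (2, 3)
  6P = (1, 2)
Match found at i = 6.

k = 6


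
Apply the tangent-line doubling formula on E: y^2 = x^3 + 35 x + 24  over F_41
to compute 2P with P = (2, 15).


Doubling: s = (3 x1^2 + a) / (2 y1)
s = (3*2^2 + 35) / (2*15) mod 41 = 33
x3 = s^2 - 2 x1 mod 41 = 33^2 - 2*2 = 19
y3 = s (x1 - x3) - y1 mod 41 = 33 * (2 - 19) - 15 = 39

2P = (19, 39)


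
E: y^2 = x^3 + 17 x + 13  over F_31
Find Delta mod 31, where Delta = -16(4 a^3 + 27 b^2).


4 a^3 + 27 b^2 = 4*17^3 + 27*13^2 = 19652 + 4563 = 24215
Delta = -16 * (24215) = -387440
Delta mod 31 = 29

Delta = 29 (mod 31)


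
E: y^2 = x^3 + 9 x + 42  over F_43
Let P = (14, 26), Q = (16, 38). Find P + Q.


P != Q, so use the chord formula.
s = (y2 - y1) / (x2 - x1) = (12) / (2) mod 43 = 6
x3 = s^2 - x1 - x2 mod 43 = 6^2 - 14 - 16 = 6
y3 = s (x1 - x3) - y1 mod 43 = 6 * (14 - 6) - 26 = 22

P + Q = (6, 22)


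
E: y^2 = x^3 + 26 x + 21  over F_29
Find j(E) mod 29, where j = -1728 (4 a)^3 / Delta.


Delta = -16(4 a^3 + 27 b^2) mod 29 = 6
-1728 * (4 a)^3 = -1728 * (4*26)^3 mod 29 = 28
j = 28 * 6^(-1) mod 29 = 24

j = 24 (mod 29)
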